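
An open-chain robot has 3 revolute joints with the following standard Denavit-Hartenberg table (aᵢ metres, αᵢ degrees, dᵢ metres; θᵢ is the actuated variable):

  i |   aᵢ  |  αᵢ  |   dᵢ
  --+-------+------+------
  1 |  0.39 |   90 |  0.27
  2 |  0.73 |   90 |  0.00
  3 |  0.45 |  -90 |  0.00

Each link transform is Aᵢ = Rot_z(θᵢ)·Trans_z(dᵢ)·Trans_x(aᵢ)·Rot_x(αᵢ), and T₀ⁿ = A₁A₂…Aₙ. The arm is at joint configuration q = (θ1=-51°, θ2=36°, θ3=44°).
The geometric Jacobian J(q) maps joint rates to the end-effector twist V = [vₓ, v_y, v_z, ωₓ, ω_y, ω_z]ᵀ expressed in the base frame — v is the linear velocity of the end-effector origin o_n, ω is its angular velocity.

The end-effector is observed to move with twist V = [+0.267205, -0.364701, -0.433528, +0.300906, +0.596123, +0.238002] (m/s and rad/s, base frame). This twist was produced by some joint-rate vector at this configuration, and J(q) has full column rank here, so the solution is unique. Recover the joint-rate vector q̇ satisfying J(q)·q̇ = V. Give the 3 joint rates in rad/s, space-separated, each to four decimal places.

o_n = [0.5390, -1.1623, 0.8894]
J₁: ẑ×o_n = [1.1623, 0.5390, -0.0000], ω = ẑ
J2: z=[-0.7771, -0.6293, 0.0000] o=[0.2454, -0.3031, 0.2700] → [-0.3898, 0.4813, 0.8525, -0.7771, -0.6293, 0.0000]
J3: z=[0.3699, -0.4568, -0.8090] o=[0.6171, -0.7621, 0.6991] → [-0.4107, -0.0072, -0.1837, 0.3699, -0.4568, -0.8090]
q̇ = J⁺·V = [-0.1390, -0.6090, -0.4660]

-0.1390 -0.6090 -0.4660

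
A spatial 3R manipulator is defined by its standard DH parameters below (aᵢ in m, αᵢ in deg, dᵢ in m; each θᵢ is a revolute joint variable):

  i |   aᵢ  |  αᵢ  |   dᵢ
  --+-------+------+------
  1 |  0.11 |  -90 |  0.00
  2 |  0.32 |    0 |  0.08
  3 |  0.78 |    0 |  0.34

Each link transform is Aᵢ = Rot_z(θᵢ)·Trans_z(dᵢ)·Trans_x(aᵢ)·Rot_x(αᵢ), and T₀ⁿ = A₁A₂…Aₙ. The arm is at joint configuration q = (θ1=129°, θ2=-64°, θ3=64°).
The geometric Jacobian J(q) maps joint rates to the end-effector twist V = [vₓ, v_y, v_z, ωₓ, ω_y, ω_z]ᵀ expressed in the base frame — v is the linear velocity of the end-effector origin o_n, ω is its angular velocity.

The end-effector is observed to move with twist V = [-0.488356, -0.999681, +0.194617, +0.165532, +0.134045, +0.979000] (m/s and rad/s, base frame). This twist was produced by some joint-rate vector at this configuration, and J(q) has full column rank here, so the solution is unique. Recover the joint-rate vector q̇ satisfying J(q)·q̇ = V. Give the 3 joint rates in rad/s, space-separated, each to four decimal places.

o_n = [-0.9748, 0.5364, 0.2876]
J₁: ẑ×o_n = [-0.5364, -0.9748, 0.0000], ω = ẑ
J2: z=[-0.7771, -0.6293, 0.0000] o=[-0.0692, 0.0855, 0.0000] → [-0.1810, 0.2235, -0.9203, -0.7771, -0.6293, 0.0000]
J3: z=[-0.7771, -0.6293, 0.0000] o=[-0.2197, 0.1442, 0.2876] → [-0.0000, -0.0000, -0.7800, -0.7771, -0.6293, 0.0000]
q̇ = J⁺·V = [0.9790, -0.2030, -0.0100]

0.9790 -0.2030 -0.0100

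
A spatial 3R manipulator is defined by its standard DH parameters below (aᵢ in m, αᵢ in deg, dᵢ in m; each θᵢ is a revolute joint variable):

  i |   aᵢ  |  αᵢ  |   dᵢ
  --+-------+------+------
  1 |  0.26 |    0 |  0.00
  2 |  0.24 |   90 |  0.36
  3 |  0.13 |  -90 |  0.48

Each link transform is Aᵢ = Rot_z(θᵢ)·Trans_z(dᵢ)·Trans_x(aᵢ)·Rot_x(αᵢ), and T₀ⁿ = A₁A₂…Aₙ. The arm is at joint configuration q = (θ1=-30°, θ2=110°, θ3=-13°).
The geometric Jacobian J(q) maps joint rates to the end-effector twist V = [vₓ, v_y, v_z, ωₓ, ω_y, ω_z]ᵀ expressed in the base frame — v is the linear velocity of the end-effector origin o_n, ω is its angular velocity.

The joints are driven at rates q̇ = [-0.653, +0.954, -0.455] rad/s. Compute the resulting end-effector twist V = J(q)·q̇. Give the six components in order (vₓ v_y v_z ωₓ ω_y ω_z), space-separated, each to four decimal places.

o_n = [0.7615, 0.1477, 0.3308]
J₁: ẑ×o_n = [-0.1477, 0.7615, 0.0000], ω = ẑ
J2: z=[0.0000, 0.0000, 1.0000] o=[0.2252, -0.1300, 0.0000] → [-0.2777, 0.5364, 0.0000, 0.0000, 0.0000, 1.0000]
J3: z=[0.9848, -0.1736, 0.0000] o=[0.2668, 0.1064, 0.3600] → [0.0051, 0.0288, 0.1267, 0.9848, -0.1736, 0.0000]
V = J·q̇ = [-0.1708, 0.0013, -0.0576, -0.4481, 0.0790, 0.3010]

-0.1708 0.0013 -0.0576 -0.4481 0.0790 0.3010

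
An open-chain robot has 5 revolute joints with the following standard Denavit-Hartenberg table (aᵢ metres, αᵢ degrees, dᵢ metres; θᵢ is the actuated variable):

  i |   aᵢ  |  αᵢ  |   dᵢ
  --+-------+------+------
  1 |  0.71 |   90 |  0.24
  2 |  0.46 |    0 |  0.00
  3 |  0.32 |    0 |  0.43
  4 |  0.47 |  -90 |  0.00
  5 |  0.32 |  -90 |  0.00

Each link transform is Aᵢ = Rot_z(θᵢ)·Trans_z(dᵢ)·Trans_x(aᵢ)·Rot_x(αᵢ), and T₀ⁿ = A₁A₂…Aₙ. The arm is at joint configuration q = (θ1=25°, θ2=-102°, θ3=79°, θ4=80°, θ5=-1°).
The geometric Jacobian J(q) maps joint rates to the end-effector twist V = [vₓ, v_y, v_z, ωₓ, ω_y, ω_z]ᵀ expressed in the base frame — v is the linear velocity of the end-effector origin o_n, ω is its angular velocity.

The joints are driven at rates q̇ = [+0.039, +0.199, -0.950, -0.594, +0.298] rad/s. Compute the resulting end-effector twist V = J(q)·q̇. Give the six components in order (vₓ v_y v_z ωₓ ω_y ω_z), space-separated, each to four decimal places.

0.7575 0.5161 -0.8175 -0.7949 1.1134 0.2013

o_n = [1.3978, 0.1712, 0.3275]
J₁: ẑ×o_n = [-0.1712, 1.3978, 0.0000], ω = ẑ
J2: z=[0.4226, -0.9063, 0.0000] o=[0.6435, 0.3001, 0.2400] → [-0.0793, -0.0370, 0.6292, 0.4226, -0.9063, 0.0000]
J3: z=[0.4226, -0.9063, 0.0000] o=[0.5568, 0.2596, -0.2099] → [-0.4871, -0.2271, 0.7248, 0.4226, -0.9063, 0.0000]
J4: z=[0.4226, -0.9063, 0.0000] o=[1.0055, -0.0056, -0.3350] → [-0.6004, -0.2800, 0.4302, 0.4226, -0.9063, 0.0000]
J5: z=[-0.7601, -0.3544, 0.5446] o=[1.2375, 0.1026, 0.0592] → [-0.1325, 0.2913, 0.0047, -0.7601, -0.3544, 0.5446]
V = J·q̇ = [0.7575, 0.5161, -0.8175, -0.7949, 1.1134, 0.2013]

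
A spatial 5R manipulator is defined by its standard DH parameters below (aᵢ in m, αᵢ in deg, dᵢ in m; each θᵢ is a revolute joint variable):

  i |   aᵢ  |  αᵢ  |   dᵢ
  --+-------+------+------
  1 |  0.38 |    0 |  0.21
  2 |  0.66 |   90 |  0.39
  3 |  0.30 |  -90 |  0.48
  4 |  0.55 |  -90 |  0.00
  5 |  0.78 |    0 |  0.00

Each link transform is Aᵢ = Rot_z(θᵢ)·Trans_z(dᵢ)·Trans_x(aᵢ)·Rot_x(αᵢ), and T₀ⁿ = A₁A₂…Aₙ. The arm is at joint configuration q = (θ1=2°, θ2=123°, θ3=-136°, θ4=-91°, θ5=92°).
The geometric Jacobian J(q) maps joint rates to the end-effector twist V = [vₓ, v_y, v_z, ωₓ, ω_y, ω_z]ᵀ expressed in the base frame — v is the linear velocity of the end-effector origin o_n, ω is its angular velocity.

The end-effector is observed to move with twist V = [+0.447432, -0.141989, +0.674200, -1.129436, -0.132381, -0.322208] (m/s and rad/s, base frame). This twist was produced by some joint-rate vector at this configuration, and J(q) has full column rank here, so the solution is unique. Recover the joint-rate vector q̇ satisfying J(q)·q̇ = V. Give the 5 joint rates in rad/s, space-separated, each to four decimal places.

-0.3730 -0.1420 -0.9920 0.2360 -0.5220

o_n = [1.2532, 0.5141, 0.9587]
J₁: ẑ×o_n = [-0.5141, 1.2532, 0.0000], ω = ẑ
J2: z=[0.0000, 0.0000, 1.0000] o=[0.3798, 0.0133, 0.2100] → [-0.5008, 0.8734, 0.0000, 0.0000, 0.0000, 1.0000]
J3: z=[0.8192, 0.5736, 0.0000] o=[0.0012, 0.5539, 0.6000] → [0.2057, -0.2938, -0.7507, 0.8192, 0.5736, 0.0000]
J4: z=[-0.3984, 0.5690, -0.7193] o=[0.5182, 0.6524, 0.3916] → [0.2231, -0.3028, -0.3631, -0.3984, 0.5690, -0.7193]
J5: z=[0.4268, -0.5791, -0.6946] o=[0.9647, 0.9735, 0.3983] → [-0.6437, -0.4396, -0.0290, 0.4268, -0.5791, -0.6946]
q̇ = J⁺·V = [-0.3730, -0.1420, -0.9920, 0.2360, -0.5220]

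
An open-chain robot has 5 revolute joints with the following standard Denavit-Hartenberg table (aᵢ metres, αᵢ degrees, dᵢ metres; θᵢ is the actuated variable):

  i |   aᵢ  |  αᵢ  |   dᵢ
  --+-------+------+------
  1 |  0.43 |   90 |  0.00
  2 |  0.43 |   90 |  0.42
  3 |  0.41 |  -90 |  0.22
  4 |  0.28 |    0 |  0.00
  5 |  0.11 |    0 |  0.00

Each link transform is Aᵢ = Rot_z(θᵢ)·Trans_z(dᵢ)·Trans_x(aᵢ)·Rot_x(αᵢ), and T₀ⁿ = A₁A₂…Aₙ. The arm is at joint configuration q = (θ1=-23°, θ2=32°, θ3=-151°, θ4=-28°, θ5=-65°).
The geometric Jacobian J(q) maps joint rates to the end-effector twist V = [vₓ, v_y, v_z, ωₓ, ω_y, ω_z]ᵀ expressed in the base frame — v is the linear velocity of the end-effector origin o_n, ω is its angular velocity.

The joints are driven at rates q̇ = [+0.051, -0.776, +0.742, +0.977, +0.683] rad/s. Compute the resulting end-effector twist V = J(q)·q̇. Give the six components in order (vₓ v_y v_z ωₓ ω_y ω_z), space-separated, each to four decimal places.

-0.2347 0.7534 0.0792 1.8607 1.6305 -0.1518

o_n = [0.4710, -0.3131, -0.4653]
J₁: ẑ×o_n = [0.3131, 0.4710, -0.0000], ω = ẑ
J2: z=[-0.3907, -0.9205, 0.0000] o=[0.3958, -0.1680, 0.0000] → [0.4283, -0.1818, 0.1259, -0.3907, -0.9205, 0.0000]
J3: z=[0.4878, -0.2071, -0.8480] o=[0.5674, -0.6971, 0.2279] → [0.4692, 0.4198, 0.1674, 0.4878, -0.2071, -0.8480]
J4: z=[0.7202, 0.6444, 0.2569] o=[0.4724, -0.4409, -0.1487] → [-0.2368, 0.2276, 0.0929, 0.7202, 0.6444, 0.2569]
J5: z=[0.7202, 0.6444, 0.2569] o=[0.4146, -0.2861, -0.3748] → [-0.0514, 0.0797, -0.0558, 0.7202, 0.6444, 0.2569]
V = J·q̇ = [-0.2347, 0.7534, 0.0792, 1.8607, 1.6305, -0.1518]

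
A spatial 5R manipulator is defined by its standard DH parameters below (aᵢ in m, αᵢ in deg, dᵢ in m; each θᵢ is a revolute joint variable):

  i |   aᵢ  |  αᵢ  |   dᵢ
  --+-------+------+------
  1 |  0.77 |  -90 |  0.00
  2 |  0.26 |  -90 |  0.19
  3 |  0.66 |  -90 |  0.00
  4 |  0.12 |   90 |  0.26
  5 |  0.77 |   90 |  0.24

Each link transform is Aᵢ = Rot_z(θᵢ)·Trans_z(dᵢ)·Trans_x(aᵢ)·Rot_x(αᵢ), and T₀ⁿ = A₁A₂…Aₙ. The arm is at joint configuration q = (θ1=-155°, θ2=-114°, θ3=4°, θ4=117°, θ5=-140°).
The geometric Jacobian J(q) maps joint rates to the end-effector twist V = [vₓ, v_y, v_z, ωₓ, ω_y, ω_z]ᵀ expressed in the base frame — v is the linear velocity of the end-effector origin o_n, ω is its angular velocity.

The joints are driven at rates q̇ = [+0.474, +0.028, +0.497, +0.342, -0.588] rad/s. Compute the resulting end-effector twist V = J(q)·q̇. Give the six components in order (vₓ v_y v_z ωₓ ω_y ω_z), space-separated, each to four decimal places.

-0.1555 0.6701 0.3204 -0.9509 -0.1382 0.2855

o_n = [-0.3053, -0.5269, 1.3692]
J₁: ẑ×o_n = [0.5269, -0.3053, 0.0000], ω = ẑ
J2: z=[0.4226, -0.9063, 0.0000] o=[-0.6979, -0.3254, 0.0000] → [-1.2409, -0.5786, 0.2706, 0.4226, -0.9063, 0.0000]
J3: z=[-0.8280, -0.3861, 0.4067] o=[-0.5217, -0.4529, 0.2375] → [-0.4068, 1.0250, 0.1448, -0.8280, -0.3861, 0.4067]
J4: z=[-0.4473, 0.8921, -0.0637] o=[-0.2985, -0.2980, 0.8390] → [0.4584, 0.2376, 0.1085, -0.4473, 0.8921, -0.0637]
J5: z=[0.6773, 0.3844, 0.6273] o=[-0.3447, -0.0376, 0.7293] → [0.5530, -0.4087, -0.3466, 0.6773, 0.3844, 0.6273]
V = J·q̇ = [-0.1555, 0.6701, 0.3204, -0.9509, -0.1382, 0.2855]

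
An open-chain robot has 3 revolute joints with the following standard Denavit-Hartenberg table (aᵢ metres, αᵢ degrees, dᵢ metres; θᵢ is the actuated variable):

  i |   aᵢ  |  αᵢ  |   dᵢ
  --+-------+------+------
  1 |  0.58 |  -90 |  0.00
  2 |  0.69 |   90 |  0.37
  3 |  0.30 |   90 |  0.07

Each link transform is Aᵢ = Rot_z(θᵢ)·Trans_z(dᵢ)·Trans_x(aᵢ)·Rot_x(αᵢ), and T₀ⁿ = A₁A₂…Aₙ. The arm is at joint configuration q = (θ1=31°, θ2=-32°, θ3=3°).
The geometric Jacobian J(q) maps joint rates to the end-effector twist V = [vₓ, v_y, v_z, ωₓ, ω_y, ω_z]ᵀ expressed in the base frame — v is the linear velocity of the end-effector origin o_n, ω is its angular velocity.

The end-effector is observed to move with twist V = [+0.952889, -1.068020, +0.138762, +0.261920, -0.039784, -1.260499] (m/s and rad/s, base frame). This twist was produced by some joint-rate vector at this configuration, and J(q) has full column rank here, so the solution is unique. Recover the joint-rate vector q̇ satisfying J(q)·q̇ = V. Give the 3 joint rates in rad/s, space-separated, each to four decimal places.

o_n = [0.9861, 1.0425, 0.5838]
J₁: ẑ×o_n = [-1.0425, 0.9861, 0.0000], ω = ẑ
J2: z=[-0.5150, 0.8572, 0.0000] o=[0.4972, 0.2987, 0.0000] → [0.5004, 0.3007, -0.8021, -0.5150, 0.8572, 0.0000]
J3: z=[-0.4542, -0.2729, 0.8480] o=[0.8082, 0.9173, 0.3656] → [-0.1657, 0.2499, -0.0083, -0.4542, -0.2729, 0.8480]
q̇ = J⁺·V = [-0.9340, -0.1690, -0.3850]

-0.9340 -0.1690 -0.3850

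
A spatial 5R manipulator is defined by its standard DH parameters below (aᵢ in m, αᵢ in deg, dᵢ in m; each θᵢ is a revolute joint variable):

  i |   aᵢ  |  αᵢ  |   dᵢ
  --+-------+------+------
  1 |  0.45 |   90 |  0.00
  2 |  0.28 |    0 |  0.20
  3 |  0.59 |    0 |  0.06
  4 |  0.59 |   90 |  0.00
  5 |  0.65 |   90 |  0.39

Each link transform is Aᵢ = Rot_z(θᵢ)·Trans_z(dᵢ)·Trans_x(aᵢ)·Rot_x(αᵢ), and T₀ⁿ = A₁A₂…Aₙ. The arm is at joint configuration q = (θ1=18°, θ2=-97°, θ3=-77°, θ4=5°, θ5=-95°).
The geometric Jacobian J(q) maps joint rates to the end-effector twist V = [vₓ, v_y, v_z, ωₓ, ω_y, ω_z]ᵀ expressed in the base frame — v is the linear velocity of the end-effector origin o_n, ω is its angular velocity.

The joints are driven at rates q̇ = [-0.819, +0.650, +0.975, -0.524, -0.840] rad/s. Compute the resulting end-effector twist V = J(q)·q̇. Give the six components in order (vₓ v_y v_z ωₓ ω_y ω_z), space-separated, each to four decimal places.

o_n = [-0.8510, 0.1310, -0.0585]
J₁: ẑ×o_n = [-0.1310, -0.8510, 0.0000], ω = ẑ
J2: z=[0.3090, -0.9511, 0.0000] o=[0.4280, 0.1391, 0.0000] → [0.0557, 0.0181, -1.2189, 0.3090, -0.9511, 0.0000]
J3: z=[0.3090, -0.9511, 0.0000] o=[0.4573, -0.0617, -0.2779] → [-0.2087, -0.0678, -1.1847, 0.3090, -0.9511, 0.0000]
J4: z=[0.3090, -0.9511, 0.0000] o=[-0.0822, -0.3001, -0.3396] → [-0.2673, -0.0869, -0.5980, 0.3090, -0.9511, 0.0000]
J5: z=[-0.1815, -0.0590, 0.9816] o=[-0.6330, -0.4791, -0.4522] → [-0.6220, -0.1425, -0.1236, -0.1815, -0.0590, 0.9816]
V = J·q̇ = [0.6026, 0.8079, -1.5303, 0.4927, -0.9976, -1.6436]

0.6026 0.8079 -1.5303 0.4927 -0.9976 -1.6436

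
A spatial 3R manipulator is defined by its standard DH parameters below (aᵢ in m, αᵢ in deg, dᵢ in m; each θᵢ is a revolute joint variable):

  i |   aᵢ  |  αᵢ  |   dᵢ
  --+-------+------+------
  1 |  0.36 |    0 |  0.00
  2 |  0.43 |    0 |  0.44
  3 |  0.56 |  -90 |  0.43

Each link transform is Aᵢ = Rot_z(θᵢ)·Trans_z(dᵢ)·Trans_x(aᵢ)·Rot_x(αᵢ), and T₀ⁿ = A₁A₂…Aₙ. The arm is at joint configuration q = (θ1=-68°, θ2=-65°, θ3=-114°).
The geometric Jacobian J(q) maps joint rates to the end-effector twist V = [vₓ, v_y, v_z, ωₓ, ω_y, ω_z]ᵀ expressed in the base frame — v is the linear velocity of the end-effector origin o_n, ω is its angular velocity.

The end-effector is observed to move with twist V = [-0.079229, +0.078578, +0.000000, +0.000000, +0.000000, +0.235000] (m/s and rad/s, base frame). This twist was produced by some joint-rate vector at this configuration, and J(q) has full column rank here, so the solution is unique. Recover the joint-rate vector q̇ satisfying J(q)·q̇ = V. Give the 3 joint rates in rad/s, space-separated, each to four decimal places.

o_n = [-0.3772, -0.1328, 0.8700]
J₁: ẑ×o_n = [0.1328, -0.3772, 0.0000], ω = ẑ
J2: z=[0.0000, 0.0000, 1.0000] o=[0.1349, -0.3338, 0.0000] → [-0.2010, -0.5121, 0.0000, 0.0000, 0.0000, 1.0000]
J3: z=[0.0000, 0.0000, 1.0000] o=[-0.1584, -0.6483, 0.4400] → [-0.5155, -0.2188, 0.0000, 0.0000, 0.0000, 1.0000]
q̇ = J⁺·V = [0.3790, -0.6480, 0.5040]

0.3790 -0.6480 0.5040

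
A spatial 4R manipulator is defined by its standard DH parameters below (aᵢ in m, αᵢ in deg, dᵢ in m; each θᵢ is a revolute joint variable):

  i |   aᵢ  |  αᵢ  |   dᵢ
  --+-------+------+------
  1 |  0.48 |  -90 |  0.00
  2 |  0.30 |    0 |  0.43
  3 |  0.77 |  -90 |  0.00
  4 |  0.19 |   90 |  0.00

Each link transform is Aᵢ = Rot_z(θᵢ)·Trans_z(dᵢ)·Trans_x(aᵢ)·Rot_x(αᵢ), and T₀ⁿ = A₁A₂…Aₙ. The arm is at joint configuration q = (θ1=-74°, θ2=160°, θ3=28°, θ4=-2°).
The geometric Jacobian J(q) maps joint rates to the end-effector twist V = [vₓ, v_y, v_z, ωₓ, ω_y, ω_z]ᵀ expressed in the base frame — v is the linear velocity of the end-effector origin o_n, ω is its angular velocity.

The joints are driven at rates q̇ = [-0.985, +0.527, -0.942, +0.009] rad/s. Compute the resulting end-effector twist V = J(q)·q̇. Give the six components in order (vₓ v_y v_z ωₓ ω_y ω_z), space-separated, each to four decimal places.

0.7992 -0.1043 -0.2459 -0.3986 -0.1156 -0.9761

o_n = [0.2123, 0.8437, 0.0310]
J₁: ẑ×o_n = [-0.8437, 0.2123, 0.0000], ω = ẑ
J2: z=[0.9613, 0.2756, 0.0000] o=[0.1323, -0.4614, 0.0000] → [0.0085, -0.0298, 1.2325, 0.9613, 0.2756, 0.0000]
J3: z=[0.9613, 0.2756, 0.0000] o=[0.4679, -0.0719, -0.1026] → [0.0368, -0.1284, 0.9505, 0.9613, 0.2756, 0.0000]
J4: z=[0.0384, -0.1338, 0.9903] o=[0.2578, 0.6611, 0.0046] → [-0.1843, -0.0460, 0.0009, 0.0384, -0.1338, 0.9903]
V = J·q̇ = [0.7992, -0.1043, -0.2459, -0.3986, -0.1156, -0.9761]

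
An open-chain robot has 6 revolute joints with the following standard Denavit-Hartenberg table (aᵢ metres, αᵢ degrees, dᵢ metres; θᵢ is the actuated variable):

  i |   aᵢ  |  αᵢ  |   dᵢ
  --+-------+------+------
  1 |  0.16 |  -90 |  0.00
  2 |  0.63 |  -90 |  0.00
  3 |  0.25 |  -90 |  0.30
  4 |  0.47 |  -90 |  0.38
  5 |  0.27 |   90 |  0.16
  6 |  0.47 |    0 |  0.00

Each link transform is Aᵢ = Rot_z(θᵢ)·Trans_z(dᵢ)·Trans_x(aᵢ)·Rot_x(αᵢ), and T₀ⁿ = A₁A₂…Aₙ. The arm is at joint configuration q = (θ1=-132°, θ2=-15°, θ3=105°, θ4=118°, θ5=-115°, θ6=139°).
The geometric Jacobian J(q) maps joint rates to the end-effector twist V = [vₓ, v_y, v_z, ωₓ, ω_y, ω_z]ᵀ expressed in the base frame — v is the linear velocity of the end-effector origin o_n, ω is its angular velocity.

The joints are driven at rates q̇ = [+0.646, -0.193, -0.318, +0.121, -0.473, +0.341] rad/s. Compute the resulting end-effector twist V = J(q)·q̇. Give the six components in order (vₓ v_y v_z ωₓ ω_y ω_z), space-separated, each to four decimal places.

o_n = [-0.0586, -0.7612, 0.0433]
J₁: ẑ×o_n = [0.7612, -0.0586, 0.0000], ω = ẑ
J2: z=[0.7431, -0.6691, 0.0000] o=[-0.1071, -0.1189, 0.0000] → [-0.0290, -0.0322, -0.4448, 0.7431, -0.6691, 0.0000]
J3: z=[-0.1732, -0.1923, -0.9659] o=[-0.5142, -0.5711, 0.1631] → [-0.1605, -0.4609, 0.1206, -0.1732, -0.1923, -0.9659]
J4: z=[0.8166, 0.5202, -0.2500] o=[-0.7038, -0.4208, -0.1435] → [0.0121, -0.3139, -0.6136, 0.8166, 0.5202, -0.2500]
J5: z=[0.4048, -0.8250, -0.3943] o=[-0.2002, -0.3269, 0.1772] → [-0.0608, -0.0017, -0.0589, 0.4048, -0.8250, -0.3943]
J6: z=[-0.7180, -0.0197, -0.6958] o=[0.0175, -0.3064, -0.0480] → [-0.3182, 0.1185, 0.3250, -0.7180, -0.0197, -0.6958]
V = J·q̇ = [0.4701, 0.1182, 0.1120, -0.4258, 0.6368, 0.8722]

0.4701 0.1182 0.1120 -0.4258 0.6368 0.8722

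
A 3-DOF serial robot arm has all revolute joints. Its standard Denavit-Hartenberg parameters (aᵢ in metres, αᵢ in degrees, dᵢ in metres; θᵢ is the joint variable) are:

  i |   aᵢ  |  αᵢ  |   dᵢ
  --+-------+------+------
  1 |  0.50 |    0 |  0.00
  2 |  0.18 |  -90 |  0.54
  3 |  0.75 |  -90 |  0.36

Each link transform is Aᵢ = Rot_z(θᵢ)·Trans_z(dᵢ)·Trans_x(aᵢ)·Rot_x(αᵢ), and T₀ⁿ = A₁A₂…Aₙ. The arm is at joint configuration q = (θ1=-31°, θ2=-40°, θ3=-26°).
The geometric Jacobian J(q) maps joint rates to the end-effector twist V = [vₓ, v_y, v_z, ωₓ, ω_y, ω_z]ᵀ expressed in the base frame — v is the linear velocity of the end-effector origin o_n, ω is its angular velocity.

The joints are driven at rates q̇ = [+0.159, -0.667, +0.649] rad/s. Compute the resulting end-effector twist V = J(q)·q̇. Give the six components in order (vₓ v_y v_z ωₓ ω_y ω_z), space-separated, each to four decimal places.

-0.2403 -0.4478 -0.4375 0.6136 0.2113 -0.5080

o_n = [1.0470, -0.9479, 0.8688]
J₁: ẑ×o_n = [0.9479, 1.0470, -0.0000], ω = ẑ
J2: z=[0.0000, 0.0000, 1.0000] o=[0.4286, -0.2575, 0.0000] → [0.6904, 0.6185, -0.0000, 0.0000, 0.0000, 1.0000]
J3: z=[0.9455, 0.3256, 0.0000] o=[0.4872, -0.4277, 0.5400] → [0.1070, -0.3109, -0.6741, 0.9455, 0.3256, 0.0000]
V = J·q̇ = [-0.2403, -0.4478, -0.4375, 0.6136, 0.2113, -0.5080]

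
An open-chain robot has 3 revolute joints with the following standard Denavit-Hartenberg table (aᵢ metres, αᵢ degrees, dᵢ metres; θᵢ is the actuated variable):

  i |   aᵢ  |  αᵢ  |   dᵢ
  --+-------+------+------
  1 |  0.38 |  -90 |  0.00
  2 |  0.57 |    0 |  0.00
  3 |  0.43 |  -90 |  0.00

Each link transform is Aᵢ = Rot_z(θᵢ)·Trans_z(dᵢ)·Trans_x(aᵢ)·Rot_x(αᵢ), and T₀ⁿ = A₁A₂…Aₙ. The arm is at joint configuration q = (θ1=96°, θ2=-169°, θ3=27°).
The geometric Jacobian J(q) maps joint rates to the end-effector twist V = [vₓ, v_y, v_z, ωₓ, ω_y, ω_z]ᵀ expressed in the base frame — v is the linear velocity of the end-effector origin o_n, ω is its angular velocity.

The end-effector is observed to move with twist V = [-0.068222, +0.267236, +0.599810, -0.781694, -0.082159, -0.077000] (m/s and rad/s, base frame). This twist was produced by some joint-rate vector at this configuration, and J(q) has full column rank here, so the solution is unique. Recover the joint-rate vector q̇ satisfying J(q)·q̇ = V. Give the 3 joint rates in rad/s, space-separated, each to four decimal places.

o_n = [0.0542, -0.5155, 0.3735]
J₁: ẑ×o_n = [0.5155, 0.0542, -0.0000], ω = ẑ
J2: z=[-0.9945, -0.1045, 0.0000] o=[-0.0397, 0.3779, 0.0000] → [-0.0390, 0.3714, 0.8984, -0.9945, -0.1045, 0.0000]
J3: z=[-0.9945, -0.1045, 0.0000] o=[0.0188, -0.1785, 0.1088] → [-0.0277, 0.2633, 0.3388, -0.9945, -0.1045, 0.0000]
q̇ = J⁺·V = [-0.0770, 0.5960, 0.1900]

-0.0770 0.5960 0.1900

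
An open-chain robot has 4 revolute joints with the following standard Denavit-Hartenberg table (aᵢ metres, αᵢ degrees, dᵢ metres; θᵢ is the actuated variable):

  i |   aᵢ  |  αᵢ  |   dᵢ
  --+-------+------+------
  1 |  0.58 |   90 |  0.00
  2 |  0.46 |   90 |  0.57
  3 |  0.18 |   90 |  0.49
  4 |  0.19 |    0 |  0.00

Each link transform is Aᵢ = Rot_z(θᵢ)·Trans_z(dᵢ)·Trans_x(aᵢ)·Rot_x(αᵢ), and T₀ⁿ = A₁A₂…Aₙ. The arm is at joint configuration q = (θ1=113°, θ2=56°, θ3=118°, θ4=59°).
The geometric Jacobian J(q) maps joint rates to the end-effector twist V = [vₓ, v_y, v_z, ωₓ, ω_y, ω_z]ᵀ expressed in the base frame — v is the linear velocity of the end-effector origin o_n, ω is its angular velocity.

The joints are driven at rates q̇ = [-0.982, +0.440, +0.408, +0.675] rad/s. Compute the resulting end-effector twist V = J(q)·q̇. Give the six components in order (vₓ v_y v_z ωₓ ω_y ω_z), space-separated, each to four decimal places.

o_n = [0.2404, 1.5203, -0.0919]
J₁: ẑ×o_n = [-1.5203, 0.2404, 0.0000], ω = ẑ
J2: z=[0.9205, 0.3907, 0.0000] o=[-0.2266, 0.5339, 0.0000] → [-0.0359, 0.0846, 0.7255, 0.9205, 0.3907, 0.0000]
J3: z=[-0.3239, 0.7631, -0.5592] o=[0.1976, 0.9934, 0.3814] → [-0.0665, -0.1773, -0.2034, -0.3239, 0.7631, -0.5592]
J4: z=[0.2392, 0.6379, 0.7320] o=[0.2036, 1.3859, 0.0373] → [-0.1808, 0.0578, 0.0087, 0.2392, 0.6379, 0.7320]
V = J·q̇ = [1.3280, -0.2321, 0.2421, 0.4343, 0.9139, -0.7161]

1.3280 -0.2321 0.2421 0.4343 0.9139 -0.7161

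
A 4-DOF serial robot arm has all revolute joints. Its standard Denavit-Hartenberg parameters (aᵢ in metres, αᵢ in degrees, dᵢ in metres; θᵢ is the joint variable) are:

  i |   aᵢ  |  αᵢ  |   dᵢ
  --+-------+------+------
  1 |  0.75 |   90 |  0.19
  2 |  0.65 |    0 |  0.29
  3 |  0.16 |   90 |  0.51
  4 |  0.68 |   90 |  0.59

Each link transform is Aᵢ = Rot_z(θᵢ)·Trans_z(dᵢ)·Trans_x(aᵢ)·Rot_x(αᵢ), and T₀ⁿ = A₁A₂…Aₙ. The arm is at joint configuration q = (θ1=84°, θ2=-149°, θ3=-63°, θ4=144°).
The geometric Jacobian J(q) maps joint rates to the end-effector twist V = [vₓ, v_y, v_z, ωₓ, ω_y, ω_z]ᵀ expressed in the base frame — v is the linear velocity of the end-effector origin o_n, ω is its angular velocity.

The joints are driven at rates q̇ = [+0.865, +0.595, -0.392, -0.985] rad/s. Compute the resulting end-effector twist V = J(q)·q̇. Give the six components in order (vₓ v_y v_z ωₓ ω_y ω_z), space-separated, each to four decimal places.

o_n = [1.2805, 0.7064, 0.1488]
J₁: ẑ×o_n = [-0.7064, 1.2805, 0.0000], ω = ẑ
J2: z=[0.9945, -0.1045, 0.0000] o=[0.0784, 0.7459, 0.1900] → [0.0043, 0.0409, 0.0863, 0.9945, -0.1045, 0.0000]
J3: z=[0.9945, -0.1045, 0.0000] o=[0.3086, 0.1615, -0.1448] → [-0.0307, -0.2920, 0.6435, 0.9945, -0.1045, 0.0000]
J4: z=[0.0554, 0.5270, 0.8480] o=[0.8016, -0.0268, -0.0600] → [-0.5117, 0.3946, -0.2118, 0.0554, 0.5270, 0.8480]
V = J·q̇ = [-0.0924, 0.8578, 0.0078, 0.1473, -0.5403, 0.0297]

-0.0924 0.8578 0.0078 0.1473 -0.5403 0.0297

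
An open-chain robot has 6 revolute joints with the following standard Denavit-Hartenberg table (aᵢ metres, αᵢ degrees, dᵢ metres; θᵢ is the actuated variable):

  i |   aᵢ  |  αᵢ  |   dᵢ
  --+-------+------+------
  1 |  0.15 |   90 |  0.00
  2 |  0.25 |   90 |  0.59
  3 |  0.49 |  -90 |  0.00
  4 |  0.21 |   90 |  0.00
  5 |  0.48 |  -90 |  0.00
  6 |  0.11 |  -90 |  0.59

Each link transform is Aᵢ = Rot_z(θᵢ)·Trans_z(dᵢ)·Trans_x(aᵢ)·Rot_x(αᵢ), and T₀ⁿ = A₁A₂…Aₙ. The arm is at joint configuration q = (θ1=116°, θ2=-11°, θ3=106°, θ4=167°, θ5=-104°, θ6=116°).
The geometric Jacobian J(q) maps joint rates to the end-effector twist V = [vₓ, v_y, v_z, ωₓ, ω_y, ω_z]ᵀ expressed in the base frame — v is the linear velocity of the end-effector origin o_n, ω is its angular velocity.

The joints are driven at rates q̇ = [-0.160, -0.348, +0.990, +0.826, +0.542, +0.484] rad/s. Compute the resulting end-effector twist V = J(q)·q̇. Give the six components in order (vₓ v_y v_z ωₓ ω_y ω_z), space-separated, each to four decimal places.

o_n = [0.0695, 1.1335, -0.1057]
J₁: ẑ×o_n = [-1.1335, 0.0695, 0.0000], ω = ẑ
J2: z=[0.8988, 0.4384, 0.0000] o=[-0.0658, 0.1348, 0.0000] → [-0.0463, 0.0950, 0.8383, 0.8988, 0.4384, 0.0000]
J3: z=[0.0836, -0.1715, -0.9816] o=[0.3570, 0.6140, -0.0477] → [0.5199, 0.2870, -0.0058, 0.0836, -0.1715, -0.9816]
J4: z=[0.1659, -0.9689, 0.1834] o=[0.8384, 0.7013, -0.0219] → [0.0019, -0.1271, -0.6733, 0.1659, -0.9689, 0.1834]
J5: z=[0.1395, 0.2072, 0.9683] o=[0.6334, 0.6730, 0.0137] → [-0.4707, -0.5293, 0.1811, 0.1395, 0.2072, 0.9683]
J6: z=[-0.9874, 0.1034, 0.1202] o=[0.6695, 1.1399, -0.0914] → [-0.0007, -0.0862, 0.0683, -0.9874, 0.1034, 0.1202]
V = J·q̇ = [0.4583, -0.1937, -0.7224, -0.4952, -0.9604, -0.3973]

0.4583 -0.1937 -0.7224 -0.4952 -0.9604 -0.3973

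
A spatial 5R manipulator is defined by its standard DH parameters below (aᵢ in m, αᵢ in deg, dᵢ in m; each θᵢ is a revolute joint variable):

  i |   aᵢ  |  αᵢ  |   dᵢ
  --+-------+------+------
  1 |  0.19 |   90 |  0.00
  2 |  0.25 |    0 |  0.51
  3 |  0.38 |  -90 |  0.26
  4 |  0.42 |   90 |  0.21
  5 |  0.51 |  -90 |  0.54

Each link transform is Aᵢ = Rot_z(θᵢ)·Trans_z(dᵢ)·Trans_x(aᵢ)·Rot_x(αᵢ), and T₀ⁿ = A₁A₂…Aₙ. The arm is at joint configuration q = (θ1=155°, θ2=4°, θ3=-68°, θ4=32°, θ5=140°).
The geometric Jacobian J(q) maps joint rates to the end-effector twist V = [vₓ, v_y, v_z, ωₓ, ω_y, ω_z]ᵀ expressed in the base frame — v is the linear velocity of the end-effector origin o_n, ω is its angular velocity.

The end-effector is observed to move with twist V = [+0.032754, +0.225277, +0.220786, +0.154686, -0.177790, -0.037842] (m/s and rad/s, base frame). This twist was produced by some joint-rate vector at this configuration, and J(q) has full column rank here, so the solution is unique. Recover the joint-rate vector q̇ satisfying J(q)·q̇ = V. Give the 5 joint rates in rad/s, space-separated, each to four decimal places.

-0.2170 -0.1330 0.4460 -0.1150 -0.4820

o_n = [-0.5985, 1.6168, -0.3679]
J₁: ẑ×o_n = [-1.6168, -0.5985, 0.0000], ω = ẑ
J2: z=[0.4226, 0.9063, 0.0000] o=[-0.1722, 0.0803, 0.0000] → [-0.3334, 0.1555, 1.0357, 0.4226, 0.9063, 0.0000]
J3: z=[0.4226, 0.9063, 0.0000] o=[-0.1827, 0.6479, 0.0174] → [-0.3492, 0.1628, 0.7863, 0.4226, 0.9063, 0.0000]
J4: z=[-0.8146, 0.3798, 0.4384] o=[-0.2238, 0.9540, -0.3241] → [-0.3072, -0.1999, -0.3976, -0.8146, 0.3798, 0.4384]
J5: z=[0.1479, 0.8668, -0.4763] o=[-0.6304, 0.8980, -0.5522] → [0.5021, -0.0425, 0.0786, 0.1479, 0.8668, -0.4763]
q̇ = J⁺·V = [-0.2170, -0.1330, 0.4460, -0.1150, -0.4820]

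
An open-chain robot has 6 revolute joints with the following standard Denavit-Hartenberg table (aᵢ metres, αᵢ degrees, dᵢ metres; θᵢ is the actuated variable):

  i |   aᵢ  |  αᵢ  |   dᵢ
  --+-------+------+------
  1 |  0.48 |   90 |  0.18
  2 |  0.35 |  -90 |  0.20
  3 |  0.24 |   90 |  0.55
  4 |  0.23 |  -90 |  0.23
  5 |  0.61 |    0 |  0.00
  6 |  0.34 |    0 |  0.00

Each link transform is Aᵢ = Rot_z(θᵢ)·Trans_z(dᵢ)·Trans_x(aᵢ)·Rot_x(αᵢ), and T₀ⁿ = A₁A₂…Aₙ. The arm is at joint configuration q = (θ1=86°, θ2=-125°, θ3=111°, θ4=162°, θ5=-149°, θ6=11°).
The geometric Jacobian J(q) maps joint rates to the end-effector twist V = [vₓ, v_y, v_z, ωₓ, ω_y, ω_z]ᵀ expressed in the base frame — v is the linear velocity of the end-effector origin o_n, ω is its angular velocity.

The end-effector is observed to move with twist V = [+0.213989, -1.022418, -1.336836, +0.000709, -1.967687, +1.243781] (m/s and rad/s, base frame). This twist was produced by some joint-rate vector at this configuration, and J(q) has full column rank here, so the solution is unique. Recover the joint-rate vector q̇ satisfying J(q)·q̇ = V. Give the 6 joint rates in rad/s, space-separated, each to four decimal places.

0.5340 -0.0860 -0.7710 0.4280 0.4280 0.8800

o_n = [-0.7597, 0.3884, -0.6928]
J₁: ẑ×o_n = [-0.3884, -0.7597, 0.0000], ω = ẑ
J2: z=[0.9976, -0.0698, 0.0000] o=[0.0335, 0.4788, 0.1800] → [0.0609, 0.8707, -0.1455, 0.9976, -0.0698, 0.0000]
J3: z=[0.0571, 0.8172, -0.5736] o=[0.2190, 0.2646, -0.1067] → [-0.4080, 0.5949, 0.8069, 0.0571, 0.8172, -0.5736]
J4: z=[-0.3948, -0.5092, -0.7647] o=[0.0303, 0.7789, -0.3517] → [-0.1249, 0.4695, -0.2481, -0.3948, -0.5092, -0.7647]
J5: z=[0.2290, -0.8607, 0.4548] o=[0.1442, 0.6608, -0.6326] → [0.1757, -0.3973, -0.8403, 0.2290, -0.8607, 0.4548]
J6: z=[0.2290, -0.8607, 0.4548] o=[-0.4451, 0.5031, -0.6342] → [0.1027, -0.1297, -0.2971, 0.2290, -0.8607, 0.4548]
q̇ = J⁺·V = [0.5340, -0.0860, -0.7710, 0.4280, 0.4280, 0.8800]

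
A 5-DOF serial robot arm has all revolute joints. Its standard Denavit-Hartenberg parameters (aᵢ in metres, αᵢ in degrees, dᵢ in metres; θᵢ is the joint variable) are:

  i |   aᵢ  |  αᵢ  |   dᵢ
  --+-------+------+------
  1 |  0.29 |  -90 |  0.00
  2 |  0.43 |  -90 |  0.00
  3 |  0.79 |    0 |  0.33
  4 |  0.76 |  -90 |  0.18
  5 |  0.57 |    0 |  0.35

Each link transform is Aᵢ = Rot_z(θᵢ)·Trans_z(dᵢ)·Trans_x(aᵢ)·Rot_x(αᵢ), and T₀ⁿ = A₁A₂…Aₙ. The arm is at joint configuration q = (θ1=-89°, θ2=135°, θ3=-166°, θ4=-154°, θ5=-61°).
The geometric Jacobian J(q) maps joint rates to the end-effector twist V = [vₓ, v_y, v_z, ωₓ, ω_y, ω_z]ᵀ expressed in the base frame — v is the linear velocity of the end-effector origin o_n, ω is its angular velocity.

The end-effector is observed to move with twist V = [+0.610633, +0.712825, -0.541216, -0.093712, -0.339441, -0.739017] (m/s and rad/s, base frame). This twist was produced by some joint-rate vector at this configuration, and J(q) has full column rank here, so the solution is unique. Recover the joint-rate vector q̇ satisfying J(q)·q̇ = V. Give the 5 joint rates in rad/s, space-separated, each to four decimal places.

o_n = [-0.7533, 0.5744, 0.5488]
J₁: ẑ×o_n = [-0.5744, -0.7533, 0.0000], ω = ẑ
J2: z=[0.9998, 0.0175, 0.0000] o=[0.0051, -0.2900, 0.0000] → [0.0096, -0.5487, 0.8775, 0.9998, 0.0175, 0.0000]
J3: z=[-0.0123, 0.7070, 0.7071] o=[-0.0002, 0.0141, -0.3041] → [0.2068, -0.5220, 0.5255, -0.0123, 0.7070, 0.7071]
J4: z=[-0.0123, 0.7070, 0.7071] o=[0.1962, -0.2912, 0.4713] → [-0.5573, -0.6705, 0.6606, -0.0123, 0.7070, 0.7071]
J5: z=[-0.7580, -0.4678, 0.4545] o=[-0.3016, 0.2391, 0.1869] → [-0.3217, 0.0690, -0.4654, -0.7580, -0.4678, 0.4545]
q̇ = J⁺·V = [-0.2240, -0.2490, 0.1120, -0.7150, -0.1950]

-0.2240 -0.2490 0.1120 -0.7150 -0.1950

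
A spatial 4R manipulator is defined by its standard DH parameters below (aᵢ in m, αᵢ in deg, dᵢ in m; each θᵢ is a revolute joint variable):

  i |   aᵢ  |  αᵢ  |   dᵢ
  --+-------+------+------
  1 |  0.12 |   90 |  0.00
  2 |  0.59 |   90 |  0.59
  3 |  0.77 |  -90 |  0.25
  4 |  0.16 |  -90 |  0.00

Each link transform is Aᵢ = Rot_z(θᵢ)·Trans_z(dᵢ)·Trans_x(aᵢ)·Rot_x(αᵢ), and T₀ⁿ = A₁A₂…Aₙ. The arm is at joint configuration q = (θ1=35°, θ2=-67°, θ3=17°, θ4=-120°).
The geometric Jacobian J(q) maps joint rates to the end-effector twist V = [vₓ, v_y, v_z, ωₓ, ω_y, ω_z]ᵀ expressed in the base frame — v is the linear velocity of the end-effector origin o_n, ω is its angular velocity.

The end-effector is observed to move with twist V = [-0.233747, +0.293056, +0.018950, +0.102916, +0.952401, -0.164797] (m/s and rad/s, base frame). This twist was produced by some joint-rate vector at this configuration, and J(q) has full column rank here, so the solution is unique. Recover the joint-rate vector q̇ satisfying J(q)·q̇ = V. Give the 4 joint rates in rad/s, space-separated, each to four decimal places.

-0.1790 0.0420 -0.5860 -0.7980

o_n = [0.6595, -0.5048, -1.3023]
J₁: ẑ×o_n = [0.5048, 0.6595, -0.0000], ω = ẑ
J2: z=[0.5736, -0.8192, 0.0000] o=[0.0983, 0.0688, 0.0000] → [1.0668, 0.7470, 0.1307, 0.5736, -0.8192, 0.0000]
J3: z=[-0.7540, -0.5280, -0.3907] o=[0.6255, -0.2822, -0.5431] → [0.3139, -0.5857, 0.1857, -0.7540, -0.5280, -0.3907]
J4: z=[0.4549, -0.8489, 0.2691] o=[0.8019, -0.4336, -1.3186] → [0.0053, -0.0457, -0.1532, 0.4549, -0.8489, 0.2691]
q̇ = J⁺·V = [-0.1790, 0.0420, -0.5860, -0.7980]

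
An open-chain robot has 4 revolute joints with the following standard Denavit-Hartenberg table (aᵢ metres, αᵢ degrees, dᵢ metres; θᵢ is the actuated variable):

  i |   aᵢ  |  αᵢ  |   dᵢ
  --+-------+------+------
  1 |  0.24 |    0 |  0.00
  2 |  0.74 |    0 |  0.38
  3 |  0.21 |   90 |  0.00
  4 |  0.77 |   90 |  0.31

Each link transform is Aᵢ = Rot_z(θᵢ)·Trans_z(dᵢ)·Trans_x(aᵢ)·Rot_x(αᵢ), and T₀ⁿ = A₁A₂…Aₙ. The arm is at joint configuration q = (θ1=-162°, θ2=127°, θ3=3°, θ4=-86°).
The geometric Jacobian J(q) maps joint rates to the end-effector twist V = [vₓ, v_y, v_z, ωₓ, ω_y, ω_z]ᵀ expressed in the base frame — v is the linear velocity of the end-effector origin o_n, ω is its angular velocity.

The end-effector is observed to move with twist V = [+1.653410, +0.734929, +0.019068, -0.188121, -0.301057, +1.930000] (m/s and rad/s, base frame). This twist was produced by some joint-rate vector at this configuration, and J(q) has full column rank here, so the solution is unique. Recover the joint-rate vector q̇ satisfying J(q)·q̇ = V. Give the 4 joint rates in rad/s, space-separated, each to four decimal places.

o_n = [0.4373, -0.9013, -0.3881]
J₁: ẑ×o_n = [0.9013, 0.4373, -0.0000], ω = ẑ
J2: z=[0.0000, 0.0000, 1.0000] o=[-0.2283, -0.0742, 0.0000] → [0.8271, 0.6655, -0.0000, 0.0000, 0.0000, 1.0000]
J3: z=[0.0000, 0.0000, 1.0000] o=[0.3779, -0.4986, 0.3800] → [0.4026, 0.0594, -0.0000, 0.0000, 0.0000, 1.0000]
J4: z=[-0.5299, -0.8480, 0.0000] o=[0.5560, -0.6099, 0.3800] → [0.6514, -0.4070, 0.0537, -0.5299, -0.8480, 0.0000]
q̇ = J⁺·V = [0.4680, 0.9700, 0.4920, 0.3550]

0.4680 0.9700 0.4920 0.3550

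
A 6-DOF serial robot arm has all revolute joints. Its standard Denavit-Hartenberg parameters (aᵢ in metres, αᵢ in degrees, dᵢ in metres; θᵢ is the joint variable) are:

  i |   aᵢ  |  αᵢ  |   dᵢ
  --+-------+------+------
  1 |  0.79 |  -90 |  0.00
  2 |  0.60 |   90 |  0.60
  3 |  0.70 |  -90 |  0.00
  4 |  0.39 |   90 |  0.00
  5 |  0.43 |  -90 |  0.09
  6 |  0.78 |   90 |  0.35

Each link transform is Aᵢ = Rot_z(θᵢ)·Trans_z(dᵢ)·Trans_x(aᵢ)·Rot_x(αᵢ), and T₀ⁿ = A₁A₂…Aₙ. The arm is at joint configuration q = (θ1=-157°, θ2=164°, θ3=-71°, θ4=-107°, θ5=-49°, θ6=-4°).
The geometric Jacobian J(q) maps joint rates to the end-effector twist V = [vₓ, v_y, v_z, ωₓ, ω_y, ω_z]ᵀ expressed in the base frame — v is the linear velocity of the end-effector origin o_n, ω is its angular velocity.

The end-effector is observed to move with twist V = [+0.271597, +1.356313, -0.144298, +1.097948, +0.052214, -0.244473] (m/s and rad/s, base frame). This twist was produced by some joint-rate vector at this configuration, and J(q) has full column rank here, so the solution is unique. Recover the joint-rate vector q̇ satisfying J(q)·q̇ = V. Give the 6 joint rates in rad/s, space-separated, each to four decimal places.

o_n = [-0.9710, -0.6800, -1.2894]
J₁: ẑ×o_n = [0.6800, -0.9710, 0.0000], ω = ẑ
J2: z=[0.3907, -0.9205, 0.0000] o=[-0.7272, -0.3087, 0.0000] → [1.1869, 0.5038, -0.3695, 0.3907, -0.9205, 0.0000]
J3: z=[-0.2537, -0.1077, -0.9613] o=[0.0381, -0.6356, -0.1654] → [0.0784, 0.6848, -0.0974, -0.2537, -0.1077, -0.9613]
J4: z=[0.9638, 0.0554, -0.2606] o=[-0.0188, 0.0592, -0.2282] → [-0.2515, 1.2710, -0.6597, 0.9638, 0.0554, -0.2606]
J5: z=[0.1520, -0.9178, 0.3669] o=[-0.1042, -0.0941, -0.5765] → [0.8692, -0.2096, -0.8846, 0.1520, -0.9178, 0.3669]
J6: z=[0.4672, -0.2604, -0.8450] o=[-0.4650, -0.3057, -0.7108] → [-0.1657, 0.6978, -0.3066, 0.4672, -0.2604, -0.8450]
q̇ = J⁺·V = [0.4680, 0.8130, -0.0050, 0.8470, -0.8790, 0.2060]

0.4680 0.8130 -0.0050 0.8470 -0.8790 0.2060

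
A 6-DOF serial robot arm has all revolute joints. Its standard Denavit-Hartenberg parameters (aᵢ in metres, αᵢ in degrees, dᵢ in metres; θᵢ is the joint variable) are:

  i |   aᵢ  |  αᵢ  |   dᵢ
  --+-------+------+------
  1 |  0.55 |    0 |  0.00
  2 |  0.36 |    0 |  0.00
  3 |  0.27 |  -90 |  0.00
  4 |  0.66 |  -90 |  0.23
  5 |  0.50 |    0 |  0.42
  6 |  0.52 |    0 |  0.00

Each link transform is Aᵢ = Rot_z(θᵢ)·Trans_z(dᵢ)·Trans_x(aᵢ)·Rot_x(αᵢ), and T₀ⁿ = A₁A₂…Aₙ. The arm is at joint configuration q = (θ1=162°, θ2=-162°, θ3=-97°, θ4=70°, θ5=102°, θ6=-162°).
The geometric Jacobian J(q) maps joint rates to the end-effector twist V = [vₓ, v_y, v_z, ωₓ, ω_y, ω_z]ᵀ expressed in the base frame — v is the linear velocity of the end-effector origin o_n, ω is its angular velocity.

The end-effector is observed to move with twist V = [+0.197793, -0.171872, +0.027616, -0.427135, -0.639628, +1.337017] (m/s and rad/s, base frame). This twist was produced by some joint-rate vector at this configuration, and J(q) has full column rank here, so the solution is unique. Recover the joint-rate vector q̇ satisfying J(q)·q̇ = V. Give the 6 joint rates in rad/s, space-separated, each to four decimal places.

0.5480 0.1010 0.4380 -0.3460 -0.5260 -0.2050

o_n = [0.0079, -0.0066, -0.9105]
J₁: ẑ×o_n = [0.0066, 0.0079, -0.0000], ω = ẑ
J2: z=[0.0000, 0.0000, 1.0000] o=[-0.5231, 0.1700, 0.0000] → [0.1766, 0.5310, -0.0000, 0.0000, 0.0000, 1.0000]
J3: z=[0.0000, 0.0000, 1.0000] o=[-0.1631, 0.1700, 0.0000] → [0.1766, 0.1710, -0.0000, 0.0000, 0.0000, 1.0000]
J4: z=[0.9925, -0.1219, 0.0000] o=[-0.1960, -0.0980, 0.0000] → [0.1110, 0.9037, 0.1156, 0.9925, -0.1219, 0.0000]
J5: z=[0.1145, 0.9327, -0.3420] o=[0.0048, -0.3501, -0.6202] → [-0.1533, 0.0322, 0.0364, 0.1145, 0.9327, -0.3420]
J6: z=[0.1145, 0.9327, -0.3420] o=[-0.4282, 0.1365, -0.6662] → [-0.2768, -0.1212, -0.4232, 0.1145, 0.9327, -0.3420]
q̇ = J⁺·V = [0.5480, 0.1010, 0.4380, -0.3460, -0.5260, -0.2050]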